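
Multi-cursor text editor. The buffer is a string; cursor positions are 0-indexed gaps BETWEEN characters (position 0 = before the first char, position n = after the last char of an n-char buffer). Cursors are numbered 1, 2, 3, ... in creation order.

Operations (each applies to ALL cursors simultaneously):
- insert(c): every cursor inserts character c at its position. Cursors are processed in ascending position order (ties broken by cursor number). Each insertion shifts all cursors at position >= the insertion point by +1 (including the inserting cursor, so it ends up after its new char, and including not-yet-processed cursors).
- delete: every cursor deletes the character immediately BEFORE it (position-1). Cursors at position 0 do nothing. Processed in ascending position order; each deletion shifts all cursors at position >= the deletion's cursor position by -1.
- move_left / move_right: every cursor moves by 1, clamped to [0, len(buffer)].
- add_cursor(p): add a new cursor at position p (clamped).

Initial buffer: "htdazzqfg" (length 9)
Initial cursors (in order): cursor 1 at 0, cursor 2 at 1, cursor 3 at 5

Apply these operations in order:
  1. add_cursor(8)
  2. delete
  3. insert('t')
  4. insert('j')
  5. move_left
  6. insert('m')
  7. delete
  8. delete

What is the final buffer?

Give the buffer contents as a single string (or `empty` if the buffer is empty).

Answer: tjtdajzqjg

Derivation:
After op 1 (add_cursor(8)): buffer="htdazzqfg" (len 9), cursors c1@0 c2@1 c3@5 c4@8, authorship .........
After op 2 (delete): buffer="tdazqg" (len 6), cursors c1@0 c2@0 c3@3 c4@5, authorship ......
After op 3 (insert('t')): buffer="tttdatzqtg" (len 10), cursors c1@2 c2@2 c3@6 c4@9, authorship 12...3..4.
After op 4 (insert('j')): buffer="ttjjtdatjzqtjg" (len 14), cursors c1@4 c2@4 c3@9 c4@13, authorship 1212...33..44.
After op 5 (move_left): buffer="ttjjtdatjzqtjg" (len 14), cursors c1@3 c2@3 c3@8 c4@12, authorship 1212...33..44.
After op 6 (insert('m')): buffer="ttjmmjtdatmjzqtmjg" (len 18), cursors c1@5 c2@5 c3@11 c4@16, authorship 121122...333..444.
After op 7 (delete): buffer="ttjjtdatjzqtjg" (len 14), cursors c1@3 c2@3 c3@8 c4@12, authorship 1212...33..44.
After op 8 (delete): buffer="tjtdajzqjg" (len 10), cursors c1@1 c2@1 c3@5 c4@8, authorship 12...3..4.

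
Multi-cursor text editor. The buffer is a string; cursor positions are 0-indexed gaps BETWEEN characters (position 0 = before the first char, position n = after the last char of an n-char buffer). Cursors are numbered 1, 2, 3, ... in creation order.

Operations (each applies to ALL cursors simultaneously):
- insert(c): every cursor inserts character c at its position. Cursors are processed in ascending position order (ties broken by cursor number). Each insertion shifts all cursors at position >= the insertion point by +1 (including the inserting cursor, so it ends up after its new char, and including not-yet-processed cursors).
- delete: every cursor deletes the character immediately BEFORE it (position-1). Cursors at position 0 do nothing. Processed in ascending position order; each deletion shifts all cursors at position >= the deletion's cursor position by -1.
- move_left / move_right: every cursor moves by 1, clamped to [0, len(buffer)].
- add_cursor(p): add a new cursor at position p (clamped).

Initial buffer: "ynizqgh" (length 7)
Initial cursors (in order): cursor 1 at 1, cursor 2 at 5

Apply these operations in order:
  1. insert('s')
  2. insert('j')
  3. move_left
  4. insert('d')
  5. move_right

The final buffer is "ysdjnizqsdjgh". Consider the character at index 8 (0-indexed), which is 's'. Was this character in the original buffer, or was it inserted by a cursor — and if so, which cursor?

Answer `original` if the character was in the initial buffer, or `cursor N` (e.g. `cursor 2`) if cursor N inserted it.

After op 1 (insert('s')): buffer="ysnizqsgh" (len 9), cursors c1@2 c2@7, authorship .1....2..
After op 2 (insert('j')): buffer="ysjnizqsjgh" (len 11), cursors c1@3 c2@9, authorship .11....22..
After op 3 (move_left): buffer="ysjnizqsjgh" (len 11), cursors c1@2 c2@8, authorship .11....22..
After op 4 (insert('d')): buffer="ysdjnizqsdjgh" (len 13), cursors c1@3 c2@10, authorship .111....222..
After op 5 (move_right): buffer="ysdjnizqsdjgh" (len 13), cursors c1@4 c2@11, authorship .111....222..
Authorship (.=original, N=cursor N): . 1 1 1 . . . . 2 2 2 . .
Index 8: author = 2

Answer: cursor 2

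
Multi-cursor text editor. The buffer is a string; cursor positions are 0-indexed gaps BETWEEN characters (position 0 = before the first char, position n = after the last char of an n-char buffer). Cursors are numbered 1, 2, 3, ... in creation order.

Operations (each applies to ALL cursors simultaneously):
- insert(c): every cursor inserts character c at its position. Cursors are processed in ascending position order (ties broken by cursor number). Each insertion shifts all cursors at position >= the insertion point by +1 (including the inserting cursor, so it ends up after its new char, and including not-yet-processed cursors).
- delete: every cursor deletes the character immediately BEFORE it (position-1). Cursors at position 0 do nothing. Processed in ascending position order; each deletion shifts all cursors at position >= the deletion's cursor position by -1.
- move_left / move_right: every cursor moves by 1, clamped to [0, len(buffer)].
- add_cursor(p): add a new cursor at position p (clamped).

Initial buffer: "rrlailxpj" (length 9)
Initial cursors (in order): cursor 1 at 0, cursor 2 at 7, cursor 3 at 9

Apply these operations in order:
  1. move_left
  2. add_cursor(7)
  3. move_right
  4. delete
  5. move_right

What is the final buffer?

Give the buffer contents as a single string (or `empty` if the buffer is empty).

Answer: rlail

Derivation:
After op 1 (move_left): buffer="rrlailxpj" (len 9), cursors c1@0 c2@6 c3@8, authorship .........
After op 2 (add_cursor(7)): buffer="rrlailxpj" (len 9), cursors c1@0 c2@6 c4@7 c3@8, authorship .........
After op 3 (move_right): buffer="rrlailxpj" (len 9), cursors c1@1 c2@7 c4@8 c3@9, authorship .........
After op 4 (delete): buffer="rlail" (len 5), cursors c1@0 c2@5 c3@5 c4@5, authorship .....
After op 5 (move_right): buffer="rlail" (len 5), cursors c1@1 c2@5 c3@5 c4@5, authorship .....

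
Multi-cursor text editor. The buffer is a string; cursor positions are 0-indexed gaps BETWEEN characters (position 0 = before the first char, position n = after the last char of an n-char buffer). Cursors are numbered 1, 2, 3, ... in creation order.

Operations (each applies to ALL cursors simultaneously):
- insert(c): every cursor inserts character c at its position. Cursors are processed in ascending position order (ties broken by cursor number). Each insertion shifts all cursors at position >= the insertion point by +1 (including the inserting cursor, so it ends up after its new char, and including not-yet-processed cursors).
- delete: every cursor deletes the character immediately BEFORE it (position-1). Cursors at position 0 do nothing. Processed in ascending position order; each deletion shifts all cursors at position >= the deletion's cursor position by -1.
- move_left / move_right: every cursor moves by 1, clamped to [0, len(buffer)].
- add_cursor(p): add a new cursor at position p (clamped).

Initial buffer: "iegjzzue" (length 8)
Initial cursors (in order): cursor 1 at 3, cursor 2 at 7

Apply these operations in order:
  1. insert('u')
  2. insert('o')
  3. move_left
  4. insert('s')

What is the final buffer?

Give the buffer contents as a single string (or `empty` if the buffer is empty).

After op 1 (insert('u')): buffer="iegujzzuue" (len 10), cursors c1@4 c2@9, authorship ...1....2.
After op 2 (insert('o')): buffer="ieguojzzuuoe" (len 12), cursors c1@5 c2@11, authorship ...11....22.
After op 3 (move_left): buffer="ieguojzzuuoe" (len 12), cursors c1@4 c2@10, authorship ...11....22.
After op 4 (insert('s')): buffer="iegusojzzuusoe" (len 14), cursors c1@5 c2@12, authorship ...111....222.

Answer: iegusojzzuusoe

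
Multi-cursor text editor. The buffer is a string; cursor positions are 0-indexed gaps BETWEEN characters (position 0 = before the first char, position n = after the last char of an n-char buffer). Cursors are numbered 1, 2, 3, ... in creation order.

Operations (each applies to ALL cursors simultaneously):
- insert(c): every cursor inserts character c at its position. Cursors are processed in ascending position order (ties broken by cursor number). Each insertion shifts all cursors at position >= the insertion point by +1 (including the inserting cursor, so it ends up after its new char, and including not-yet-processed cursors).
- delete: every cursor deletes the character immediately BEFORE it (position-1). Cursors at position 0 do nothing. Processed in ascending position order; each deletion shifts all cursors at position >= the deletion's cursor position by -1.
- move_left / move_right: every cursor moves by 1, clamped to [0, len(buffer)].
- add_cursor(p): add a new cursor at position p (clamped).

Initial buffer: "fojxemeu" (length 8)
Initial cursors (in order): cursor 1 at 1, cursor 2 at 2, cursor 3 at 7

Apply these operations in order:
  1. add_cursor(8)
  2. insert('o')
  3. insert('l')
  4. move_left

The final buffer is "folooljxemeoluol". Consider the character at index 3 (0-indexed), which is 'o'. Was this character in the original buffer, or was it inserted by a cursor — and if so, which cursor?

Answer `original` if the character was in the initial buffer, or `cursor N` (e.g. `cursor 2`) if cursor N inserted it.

Answer: original

Derivation:
After op 1 (add_cursor(8)): buffer="fojxemeu" (len 8), cursors c1@1 c2@2 c3@7 c4@8, authorship ........
After op 2 (insert('o')): buffer="fooojxemeouo" (len 12), cursors c1@2 c2@4 c3@10 c4@12, authorship .1.2.....3.4
After op 3 (insert('l')): buffer="folooljxemeoluol" (len 16), cursors c1@3 c2@6 c3@13 c4@16, authorship .11.22.....33.44
After op 4 (move_left): buffer="folooljxemeoluol" (len 16), cursors c1@2 c2@5 c3@12 c4@15, authorship .11.22.....33.44
Authorship (.=original, N=cursor N): . 1 1 . 2 2 . . . . . 3 3 . 4 4
Index 3: author = original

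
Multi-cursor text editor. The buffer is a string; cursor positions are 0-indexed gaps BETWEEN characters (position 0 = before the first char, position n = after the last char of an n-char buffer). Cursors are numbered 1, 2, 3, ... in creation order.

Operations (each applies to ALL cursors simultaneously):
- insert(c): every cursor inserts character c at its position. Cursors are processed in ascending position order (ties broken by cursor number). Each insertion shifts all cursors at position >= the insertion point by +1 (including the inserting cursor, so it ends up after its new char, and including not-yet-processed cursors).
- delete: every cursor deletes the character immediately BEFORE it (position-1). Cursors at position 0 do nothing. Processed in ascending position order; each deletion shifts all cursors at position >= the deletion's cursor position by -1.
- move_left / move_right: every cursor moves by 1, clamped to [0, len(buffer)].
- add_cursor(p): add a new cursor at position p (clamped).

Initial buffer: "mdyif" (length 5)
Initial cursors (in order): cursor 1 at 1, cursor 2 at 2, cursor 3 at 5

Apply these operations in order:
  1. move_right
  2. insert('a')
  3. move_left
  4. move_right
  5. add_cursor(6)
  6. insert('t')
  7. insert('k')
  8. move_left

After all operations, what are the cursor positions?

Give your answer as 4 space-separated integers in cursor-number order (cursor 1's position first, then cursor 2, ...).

Answer: 4 8 15 11

Derivation:
After op 1 (move_right): buffer="mdyif" (len 5), cursors c1@2 c2@3 c3@5, authorship .....
After op 2 (insert('a')): buffer="mdayaifa" (len 8), cursors c1@3 c2@5 c3@8, authorship ..1.2..3
After op 3 (move_left): buffer="mdayaifa" (len 8), cursors c1@2 c2@4 c3@7, authorship ..1.2..3
After op 4 (move_right): buffer="mdayaifa" (len 8), cursors c1@3 c2@5 c3@8, authorship ..1.2..3
After op 5 (add_cursor(6)): buffer="mdayaifa" (len 8), cursors c1@3 c2@5 c4@6 c3@8, authorship ..1.2..3
After op 6 (insert('t')): buffer="mdatyatitfat" (len 12), cursors c1@4 c2@7 c4@9 c3@12, authorship ..11.22.4.33
After op 7 (insert('k')): buffer="mdatkyatkitkfatk" (len 16), cursors c1@5 c2@9 c4@12 c3@16, authorship ..111.222.44.333
After op 8 (move_left): buffer="mdatkyatkitkfatk" (len 16), cursors c1@4 c2@8 c4@11 c3@15, authorship ..111.222.44.333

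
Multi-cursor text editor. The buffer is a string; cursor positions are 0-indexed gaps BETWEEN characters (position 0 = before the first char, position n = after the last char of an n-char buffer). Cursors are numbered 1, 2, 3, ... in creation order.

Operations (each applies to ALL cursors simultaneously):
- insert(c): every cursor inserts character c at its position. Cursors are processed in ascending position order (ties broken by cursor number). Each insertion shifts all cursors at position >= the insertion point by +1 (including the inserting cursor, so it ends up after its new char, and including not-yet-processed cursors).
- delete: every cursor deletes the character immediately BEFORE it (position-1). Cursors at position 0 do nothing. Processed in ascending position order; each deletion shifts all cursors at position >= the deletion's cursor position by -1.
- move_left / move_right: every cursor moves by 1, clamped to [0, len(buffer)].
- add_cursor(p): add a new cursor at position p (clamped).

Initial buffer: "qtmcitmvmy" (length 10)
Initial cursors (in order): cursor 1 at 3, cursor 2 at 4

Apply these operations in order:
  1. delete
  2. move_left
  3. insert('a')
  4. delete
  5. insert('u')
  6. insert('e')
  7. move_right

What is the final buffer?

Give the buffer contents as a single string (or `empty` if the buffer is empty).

Answer: quueetitmvmy

Derivation:
After op 1 (delete): buffer="qtitmvmy" (len 8), cursors c1@2 c2@2, authorship ........
After op 2 (move_left): buffer="qtitmvmy" (len 8), cursors c1@1 c2@1, authorship ........
After op 3 (insert('a')): buffer="qaatitmvmy" (len 10), cursors c1@3 c2@3, authorship .12.......
After op 4 (delete): buffer="qtitmvmy" (len 8), cursors c1@1 c2@1, authorship ........
After op 5 (insert('u')): buffer="quutitmvmy" (len 10), cursors c1@3 c2@3, authorship .12.......
After op 6 (insert('e')): buffer="quueetitmvmy" (len 12), cursors c1@5 c2@5, authorship .1212.......
After op 7 (move_right): buffer="quueetitmvmy" (len 12), cursors c1@6 c2@6, authorship .1212.......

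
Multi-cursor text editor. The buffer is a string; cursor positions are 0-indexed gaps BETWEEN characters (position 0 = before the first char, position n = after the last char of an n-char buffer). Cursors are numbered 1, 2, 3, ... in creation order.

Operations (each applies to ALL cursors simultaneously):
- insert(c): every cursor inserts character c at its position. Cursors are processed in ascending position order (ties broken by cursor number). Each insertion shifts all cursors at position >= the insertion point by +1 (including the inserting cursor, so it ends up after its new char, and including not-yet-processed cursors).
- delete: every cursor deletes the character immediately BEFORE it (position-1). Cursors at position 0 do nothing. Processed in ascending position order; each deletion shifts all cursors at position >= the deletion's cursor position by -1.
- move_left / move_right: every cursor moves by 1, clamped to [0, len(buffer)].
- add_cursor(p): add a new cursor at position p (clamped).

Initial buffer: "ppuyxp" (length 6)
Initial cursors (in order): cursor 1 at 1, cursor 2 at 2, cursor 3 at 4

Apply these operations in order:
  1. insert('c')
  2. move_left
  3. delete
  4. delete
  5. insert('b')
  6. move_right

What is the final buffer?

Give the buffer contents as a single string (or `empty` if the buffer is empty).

Answer: bbcbcxp

Derivation:
After op 1 (insert('c')): buffer="pcpcuycxp" (len 9), cursors c1@2 c2@4 c3@7, authorship .1.2..3..
After op 2 (move_left): buffer="pcpcuycxp" (len 9), cursors c1@1 c2@3 c3@6, authorship .1.2..3..
After op 3 (delete): buffer="ccucxp" (len 6), cursors c1@0 c2@1 c3@3, authorship 12.3..
After op 4 (delete): buffer="ccxp" (len 4), cursors c1@0 c2@0 c3@1, authorship 23..
After op 5 (insert('b')): buffer="bbcbcxp" (len 7), cursors c1@2 c2@2 c3@4, authorship 12233..
After op 6 (move_right): buffer="bbcbcxp" (len 7), cursors c1@3 c2@3 c3@5, authorship 12233..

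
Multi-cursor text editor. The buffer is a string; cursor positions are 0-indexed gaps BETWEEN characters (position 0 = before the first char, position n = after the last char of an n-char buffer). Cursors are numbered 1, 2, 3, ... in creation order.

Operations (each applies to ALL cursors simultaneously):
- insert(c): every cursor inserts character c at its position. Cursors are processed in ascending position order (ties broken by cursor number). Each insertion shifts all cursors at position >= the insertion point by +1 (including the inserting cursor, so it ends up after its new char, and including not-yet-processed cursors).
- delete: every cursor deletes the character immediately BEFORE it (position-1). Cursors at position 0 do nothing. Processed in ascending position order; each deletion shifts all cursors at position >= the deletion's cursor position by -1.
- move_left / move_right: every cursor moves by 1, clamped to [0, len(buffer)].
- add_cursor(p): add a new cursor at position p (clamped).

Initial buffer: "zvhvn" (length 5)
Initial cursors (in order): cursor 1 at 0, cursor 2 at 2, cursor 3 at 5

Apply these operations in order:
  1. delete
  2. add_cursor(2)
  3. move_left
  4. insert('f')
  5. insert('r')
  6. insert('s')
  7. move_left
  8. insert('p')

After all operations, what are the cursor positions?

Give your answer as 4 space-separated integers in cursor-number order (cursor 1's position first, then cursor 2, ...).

Answer: 7 7 17 12

Derivation:
After op 1 (delete): buffer="zhv" (len 3), cursors c1@0 c2@1 c3@3, authorship ...
After op 2 (add_cursor(2)): buffer="zhv" (len 3), cursors c1@0 c2@1 c4@2 c3@3, authorship ...
After op 3 (move_left): buffer="zhv" (len 3), cursors c1@0 c2@0 c4@1 c3@2, authorship ...
After op 4 (insert('f')): buffer="ffzfhfv" (len 7), cursors c1@2 c2@2 c4@4 c3@6, authorship 12.4.3.
After op 5 (insert('r')): buffer="ffrrzfrhfrv" (len 11), cursors c1@4 c2@4 c4@7 c3@10, authorship 1212.44.33.
After op 6 (insert('s')): buffer="ffrrsszfrshfrsv" (len 15), cursors c1@6 c2@6 c4@10 c3@14, authorship 121212.444.333.
After op 7 (move_left): buffer="ffrrsszfrshfrsv" (len 15), cursors c1@5 c2@5 c4@9 c3@13, authorship 121212.444.333.
After op 8 (insert('p')): buffer="ffrrsppszfrpshfrpsv" (len 19), cursors c1@7 c2@7 c4@12 c3@17, authorship 12121122.4444.3333.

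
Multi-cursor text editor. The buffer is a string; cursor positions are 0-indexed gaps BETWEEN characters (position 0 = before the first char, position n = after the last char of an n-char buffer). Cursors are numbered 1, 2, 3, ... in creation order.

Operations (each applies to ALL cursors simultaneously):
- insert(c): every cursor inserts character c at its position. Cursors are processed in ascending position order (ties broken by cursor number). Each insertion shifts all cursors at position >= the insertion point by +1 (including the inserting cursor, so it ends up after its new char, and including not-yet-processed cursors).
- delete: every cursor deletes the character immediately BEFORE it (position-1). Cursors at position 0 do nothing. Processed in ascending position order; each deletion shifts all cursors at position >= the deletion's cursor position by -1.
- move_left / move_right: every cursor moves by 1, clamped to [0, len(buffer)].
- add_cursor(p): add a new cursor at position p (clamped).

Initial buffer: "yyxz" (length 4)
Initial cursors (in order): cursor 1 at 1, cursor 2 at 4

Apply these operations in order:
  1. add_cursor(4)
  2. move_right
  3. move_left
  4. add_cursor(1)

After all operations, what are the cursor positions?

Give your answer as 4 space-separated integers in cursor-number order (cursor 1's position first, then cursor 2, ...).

Answer: 1 3 3 1

Derivation:
After op 1 (add_cursor(4)): buffer="yyxz" (len 4), cursors c1@1 c2@4 c3@4, authorship ....
After op 2 (move_right): buffer="yyxz" (len 4), cursors c1@2 c2@4 c3@4, authorship ....
After op 3 (move_left): buffer="yyxz" (len 4), cursors c1@1 c2@3 c3@3, authorship ....
After op 4 (add_cursor(1)): buffer="yyxz" (len 4), cursors c1@1 c4@1 c2@3 c3@3, authorship ....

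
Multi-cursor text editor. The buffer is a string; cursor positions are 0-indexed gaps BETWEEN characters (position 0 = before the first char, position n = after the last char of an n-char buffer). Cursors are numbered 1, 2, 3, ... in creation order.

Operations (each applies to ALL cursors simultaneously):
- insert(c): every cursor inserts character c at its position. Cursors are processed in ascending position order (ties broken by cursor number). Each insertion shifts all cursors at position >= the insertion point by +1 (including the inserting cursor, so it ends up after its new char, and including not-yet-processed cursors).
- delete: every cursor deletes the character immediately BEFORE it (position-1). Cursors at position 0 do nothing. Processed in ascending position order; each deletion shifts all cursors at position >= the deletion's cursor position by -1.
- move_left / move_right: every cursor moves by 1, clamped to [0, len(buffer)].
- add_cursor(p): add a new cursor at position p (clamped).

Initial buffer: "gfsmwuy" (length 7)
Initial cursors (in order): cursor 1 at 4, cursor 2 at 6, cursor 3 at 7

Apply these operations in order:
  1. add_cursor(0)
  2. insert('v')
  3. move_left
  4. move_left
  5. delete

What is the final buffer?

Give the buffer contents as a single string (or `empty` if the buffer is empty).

After op 1 (add_cursor(0)): buffer="gfsmwuy" (len 7), cursors c4@0 c1@4 c2@6 c3@7, authorship .......
After op 2 (insert('v')): buffer="vgfsmvwuvyv" (len 11), cursors c4@1 c1@6 c2@9 c3@11, authorship 4....1..2.3
After op 3 (move_left): buffer="vgfsmvwuvyv" (len 11), cursors c4@0 c1@5 c2@8 c3@10, authorship 4....1..2.3
After op 4 (move_left): buffer="vgfsmvwuvyv" (len 11), cursors c4@0 c1@4 c2@7 c3@9, authorship 4....1..2.3
After op 5 (delete): buffer="vgfmvuyv" (len 8), cursors c4@0 c1@3 c2@5 c3@6, authorship 4...1..3

Answer: vgfmvuyv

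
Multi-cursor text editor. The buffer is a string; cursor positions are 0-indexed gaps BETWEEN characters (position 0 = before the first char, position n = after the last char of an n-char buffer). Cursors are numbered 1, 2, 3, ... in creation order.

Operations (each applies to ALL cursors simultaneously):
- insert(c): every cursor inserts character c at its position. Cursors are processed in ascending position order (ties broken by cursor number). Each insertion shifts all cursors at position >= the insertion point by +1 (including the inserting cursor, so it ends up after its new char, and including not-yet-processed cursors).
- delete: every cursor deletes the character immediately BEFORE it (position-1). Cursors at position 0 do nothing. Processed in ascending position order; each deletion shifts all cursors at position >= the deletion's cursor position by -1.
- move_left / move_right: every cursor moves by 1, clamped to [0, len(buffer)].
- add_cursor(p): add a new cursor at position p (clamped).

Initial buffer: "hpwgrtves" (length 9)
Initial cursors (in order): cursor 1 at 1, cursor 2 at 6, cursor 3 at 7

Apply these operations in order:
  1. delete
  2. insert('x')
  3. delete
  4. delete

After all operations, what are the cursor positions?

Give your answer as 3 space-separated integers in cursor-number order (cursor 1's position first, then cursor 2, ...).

Answer: 0 2 2

Derivation:
After op 1 (delete): buffer="pwgres" (len 6), cursors c1@0 c2@4 c3@4, authorship ......
After op 2 (insert('x')): buffer="xpwgrxxes" (len 9), cursors c1@1 c2@7 c3@7, authorship 1....23..
After op 3 (delete): buffer="pwgres" (len 6), cursors c1@0 c2@4 c3@4, authorship ......
After op 4 (delete): buffer="pwes" (len 4), cursors c1@0 c2@2 c3@2, authorship ....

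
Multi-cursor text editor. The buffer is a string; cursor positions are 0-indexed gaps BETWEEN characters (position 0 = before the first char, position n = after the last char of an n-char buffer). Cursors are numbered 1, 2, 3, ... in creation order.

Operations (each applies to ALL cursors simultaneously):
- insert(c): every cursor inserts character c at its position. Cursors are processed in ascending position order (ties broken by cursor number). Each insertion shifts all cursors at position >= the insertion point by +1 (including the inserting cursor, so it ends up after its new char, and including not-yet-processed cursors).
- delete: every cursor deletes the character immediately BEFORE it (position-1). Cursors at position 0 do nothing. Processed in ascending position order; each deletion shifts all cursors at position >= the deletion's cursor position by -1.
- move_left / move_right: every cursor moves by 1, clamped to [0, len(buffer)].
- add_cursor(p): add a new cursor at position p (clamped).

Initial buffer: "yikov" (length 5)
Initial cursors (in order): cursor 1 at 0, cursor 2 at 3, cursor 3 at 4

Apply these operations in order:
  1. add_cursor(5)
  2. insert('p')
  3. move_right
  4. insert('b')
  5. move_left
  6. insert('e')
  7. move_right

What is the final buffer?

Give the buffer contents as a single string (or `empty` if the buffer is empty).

Answer: pyebikpoebpvebpeb

Derivation:
After op 1 (add_cursor(5)): buffer="yikov" (len 5), cursors c1@0 c2@3 c3@4 c4@5, authorship .....
After op 2 (insert('p')): buffer="pyikpopvp" (len 9), cursors c1@1 c2@5 c3@7 c4@9, authorship 1...2.3.4
After op 3 (move_right): buffer="pyikpopvp" (len 9), cursors c1@2 c2@6 c3@8 c4@9, authorship 1...2.3.4
After op 4 (insert('b')): buffer="pybikpobpvbpb" (len 13), cursors c1@3 c2@8 c3@11 c4@13, authorship 1.1..2.23.344
After op 5 (move_left): buffer="pybikpobpvbpb" (len 13), cursors c1@2 c2@7 c3@10 c4@12, authorship 1.1..2.23.344
After op 6 (insert('e')): buffer="pyebikpoebpvebpeb" (len 17), cursors c1@3 c2@9 c3@13 c4@16, authorship 1.11..2.223.33444
After op 7 (move_right): buffer="pyebikpoebpvebpeb" (len 17), cursors c1@4 c2@10 c3@14 c4@17, authorship 1.11..2.223.33444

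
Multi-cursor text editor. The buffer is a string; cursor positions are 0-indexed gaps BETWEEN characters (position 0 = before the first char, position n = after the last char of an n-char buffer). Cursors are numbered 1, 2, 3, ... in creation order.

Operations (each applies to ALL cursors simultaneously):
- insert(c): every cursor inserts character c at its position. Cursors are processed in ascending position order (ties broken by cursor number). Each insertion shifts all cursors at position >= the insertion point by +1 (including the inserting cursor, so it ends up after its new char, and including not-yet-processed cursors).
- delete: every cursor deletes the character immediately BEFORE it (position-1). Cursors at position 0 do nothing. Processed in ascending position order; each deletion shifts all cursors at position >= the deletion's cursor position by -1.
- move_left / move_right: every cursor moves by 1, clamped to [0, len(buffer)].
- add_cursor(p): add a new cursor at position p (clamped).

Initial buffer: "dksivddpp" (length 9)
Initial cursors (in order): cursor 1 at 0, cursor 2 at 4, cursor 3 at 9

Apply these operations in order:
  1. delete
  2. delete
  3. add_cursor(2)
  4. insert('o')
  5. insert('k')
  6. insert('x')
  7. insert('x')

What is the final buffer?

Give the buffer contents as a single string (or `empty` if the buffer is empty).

After op 1 (delete): buffer="dksvddp" (len 7), cursors c1@0 c2@3 c3@7, authorship .......
After op 2 (delete): buffer="dkvdd" (len 5), cursors c1@0 c2@2 c3@5, authorship .....
After op 3 (add_cursor(2)): buffer="dkvdd" (len 5), cursors c1@0 c2@2 c4@2 c3@5, authorship .....
After op 4 (insert('o')): buffer="odkoovddo" (len 9), cursors c1@1 c2@5 c4@5 c3@9, authorship 1..24...3
After op 5 (insert('k')): buffer="okdkookkvddok" (len 13), cursors c1@2 c2@8 c4@8 c3@13, authorship 11..2424...33
After op 6 (insert('x')): buffer="okxdkookkxxvddokx" (len 17), cursors c1@3 c2@11 c4@11 c3@17, authorship 111..242424...333
After op 7 (insert('x')): buffer="okxxdkookkxxxxvddokxx" (len 21), cursors c1@4 c2@14 c4@14 c3@21, authorship 1111..24242424...3333

Answer: okxxdkookkxxxxvddokxx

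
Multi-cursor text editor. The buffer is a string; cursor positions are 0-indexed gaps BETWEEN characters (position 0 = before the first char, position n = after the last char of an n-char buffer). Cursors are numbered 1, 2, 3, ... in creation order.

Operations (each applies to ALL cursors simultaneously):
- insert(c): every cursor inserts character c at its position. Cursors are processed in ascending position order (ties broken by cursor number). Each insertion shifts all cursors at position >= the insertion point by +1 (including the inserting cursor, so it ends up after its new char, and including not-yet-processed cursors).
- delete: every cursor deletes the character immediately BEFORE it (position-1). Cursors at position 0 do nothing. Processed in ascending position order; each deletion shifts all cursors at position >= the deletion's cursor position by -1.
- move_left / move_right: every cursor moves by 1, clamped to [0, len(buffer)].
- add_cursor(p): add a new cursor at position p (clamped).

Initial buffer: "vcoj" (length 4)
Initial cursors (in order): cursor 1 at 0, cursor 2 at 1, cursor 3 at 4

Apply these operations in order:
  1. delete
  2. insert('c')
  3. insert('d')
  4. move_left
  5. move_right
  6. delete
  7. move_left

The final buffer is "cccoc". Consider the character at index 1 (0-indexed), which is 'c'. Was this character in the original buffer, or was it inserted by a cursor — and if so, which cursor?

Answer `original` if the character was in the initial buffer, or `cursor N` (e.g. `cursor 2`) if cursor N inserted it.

Answer: cursor 2

Derivation:
After op 1 (delete): buffer="co" (len 2), cursors c1@0 c2@0 c3@2, authorship ..
After op 2 (insert('c')): buffer="cccoc" (len 5), cursors c1@2 c2@2 c3@5, authorship 12..3
After op 3 (insert('d')): buffer="ccddcocd" (len 8), cursors c1@4 c2@4 c3@8, authorship 1212..33
After op 4 (move_left): buffer="ccddcocd" (len 8), cursors c1@3 c2@3 c3@7, authorship 1212..33
After op 5 (move_right): buffer="ccddcocd" (len 8), cursors c1@4 c2@4 c3@8, authorship 1212..33
After op 6 (delete): buffer="cccoc" (len 5), cursors c1@2 c2@2 c3@5, authorship 12..3
After op 7 (move_left): buffer="cccoc" (len 5), cursors c1@1 c2@1 c3@4, authorship 12..3
Authorship (.=original, N=cursor N): 1 2 . . 3
Index 1: author = 2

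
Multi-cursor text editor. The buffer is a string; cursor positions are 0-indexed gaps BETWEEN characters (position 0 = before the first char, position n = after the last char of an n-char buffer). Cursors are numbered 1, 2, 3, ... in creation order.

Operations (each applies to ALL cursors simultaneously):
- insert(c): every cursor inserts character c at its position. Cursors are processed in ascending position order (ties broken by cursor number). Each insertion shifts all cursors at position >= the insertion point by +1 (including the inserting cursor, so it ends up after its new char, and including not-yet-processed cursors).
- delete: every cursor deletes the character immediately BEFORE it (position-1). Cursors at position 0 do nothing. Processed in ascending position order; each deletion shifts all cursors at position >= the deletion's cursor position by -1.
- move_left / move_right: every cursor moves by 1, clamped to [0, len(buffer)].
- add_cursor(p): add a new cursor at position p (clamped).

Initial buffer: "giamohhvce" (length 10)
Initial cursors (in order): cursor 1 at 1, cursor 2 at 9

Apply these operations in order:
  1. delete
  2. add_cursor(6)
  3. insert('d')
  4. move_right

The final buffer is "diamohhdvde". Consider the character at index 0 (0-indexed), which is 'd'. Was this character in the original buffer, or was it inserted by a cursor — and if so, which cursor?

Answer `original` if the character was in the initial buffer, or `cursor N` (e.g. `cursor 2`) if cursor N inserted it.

Answer: cursor 1

Derivation:
After op 1 (delete): buffer="iamohhve" (len 8), cursors c1@0 c2@7, authorship ........
After op 2 (add_cursor(6)): buffer="iamohhve" (len 8), cursors c1@0 c3@6 c2@7, authorship ........
After op 3 (insert('d')): buffer="diamohhdvde" (len 11), cursors c1@1 c3@8 c2@10, authorship 1......3.2.
After op 4 (move_right): buffer="diamohhdvde" (len 11), cursors c1@2 c3@9 c2@11, authorship 1......3.2.
Authorship (.=original, N=cursor N): 1 . . . . . . 3 . 2 .
Index 0: author = 1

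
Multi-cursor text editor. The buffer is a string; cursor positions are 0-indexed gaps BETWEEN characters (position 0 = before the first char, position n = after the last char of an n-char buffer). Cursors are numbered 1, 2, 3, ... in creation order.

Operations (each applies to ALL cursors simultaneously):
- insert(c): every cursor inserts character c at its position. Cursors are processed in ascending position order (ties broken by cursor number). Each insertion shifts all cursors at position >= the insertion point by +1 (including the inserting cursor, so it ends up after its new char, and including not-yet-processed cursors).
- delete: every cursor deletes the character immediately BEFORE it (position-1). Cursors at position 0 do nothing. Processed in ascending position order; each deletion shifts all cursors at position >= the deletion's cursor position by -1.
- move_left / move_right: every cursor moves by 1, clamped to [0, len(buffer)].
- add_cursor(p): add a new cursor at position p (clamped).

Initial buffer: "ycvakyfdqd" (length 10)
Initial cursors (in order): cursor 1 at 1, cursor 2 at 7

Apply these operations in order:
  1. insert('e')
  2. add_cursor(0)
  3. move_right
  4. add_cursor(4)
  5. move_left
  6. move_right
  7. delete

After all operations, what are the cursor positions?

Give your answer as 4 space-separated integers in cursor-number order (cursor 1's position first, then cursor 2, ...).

Answer: 1 6 0 1

Derivation:
After op 1 (insert('e')): buffer="yecvakyfedqd" (len 12), cursors c1@2 c2@9, authorship .1......2...
After op 2 (add_cursor(0)): buffer="yecvakyfedqd" (len 12), cursors c3@0 c1@2 c2@9, authorship .1......2...
After op 3 (move_right): buffer="yecvakyfedqd" (len 12), cursors c3@1 c1@3 c2@10, authorship .1......2...
After op 4 (add_cursor(4)): buffer="yecvakyfedqd" (len 12), cursors c3@1 c1@3 c4@4 c2@10, authorship .1......2...
After op 5 (move_left): buffer="yecvakyfedqd" (len 12), cursors c3@0 c1@2 c4@3 c2@9, authorship .1......2...
After op 6 (move_right): buffer="yecvakyfedqd" (len 12), cursors c3@1 c1@3 c4@4 c2@10, authorship .1......2...
After op 7 (delete): buffer="eakyfeqd" (len 8), cursors c3@0 c1@1 c4@1 c2@6, authorship 1....2..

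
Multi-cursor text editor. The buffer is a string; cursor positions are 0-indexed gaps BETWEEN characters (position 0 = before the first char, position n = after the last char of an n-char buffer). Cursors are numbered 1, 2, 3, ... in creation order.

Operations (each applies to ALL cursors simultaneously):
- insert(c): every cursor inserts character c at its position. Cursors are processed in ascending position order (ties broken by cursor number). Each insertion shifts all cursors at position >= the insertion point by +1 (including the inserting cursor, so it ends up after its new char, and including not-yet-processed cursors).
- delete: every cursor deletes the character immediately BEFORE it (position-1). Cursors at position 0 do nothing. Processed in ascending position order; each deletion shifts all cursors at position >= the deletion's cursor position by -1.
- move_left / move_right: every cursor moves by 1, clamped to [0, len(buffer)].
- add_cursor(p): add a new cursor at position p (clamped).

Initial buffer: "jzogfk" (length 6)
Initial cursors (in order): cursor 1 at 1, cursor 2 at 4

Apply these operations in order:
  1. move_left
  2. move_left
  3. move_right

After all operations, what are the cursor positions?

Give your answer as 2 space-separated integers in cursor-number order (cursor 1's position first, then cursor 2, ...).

After op 1 (move_left): buffer="jzogfk" (len 6), cursors c1@0 c2@3, authorship ......
After op 2 (move_left): buffer="jzogfk" (len 6), cursors c1@0 c2@2, authorship ......
After op 3 (move_right): buffer="jzogfk" (len 6), cursors c1@1 c2@3, authorship ......

Answer: 1 3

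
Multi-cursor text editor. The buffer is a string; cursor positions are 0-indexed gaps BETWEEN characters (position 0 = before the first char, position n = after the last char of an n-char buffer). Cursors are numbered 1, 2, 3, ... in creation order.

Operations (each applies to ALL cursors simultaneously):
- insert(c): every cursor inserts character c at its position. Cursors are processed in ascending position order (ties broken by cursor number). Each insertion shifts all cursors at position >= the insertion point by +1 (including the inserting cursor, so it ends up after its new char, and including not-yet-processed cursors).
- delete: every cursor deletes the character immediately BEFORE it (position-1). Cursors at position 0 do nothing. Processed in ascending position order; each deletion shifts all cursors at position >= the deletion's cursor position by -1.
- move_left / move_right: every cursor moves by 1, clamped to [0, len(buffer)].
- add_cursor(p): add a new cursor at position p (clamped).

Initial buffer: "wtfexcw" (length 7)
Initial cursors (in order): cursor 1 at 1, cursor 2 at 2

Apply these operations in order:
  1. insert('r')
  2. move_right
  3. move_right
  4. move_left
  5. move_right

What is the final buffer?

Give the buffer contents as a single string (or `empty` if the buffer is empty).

After op 1 (insert('r')): buffer="wrtrfexcw" (len 9), cursors c1@2 c2@4, authorship .1.2.....
After op 2 (move_right): buffer="wrtrfexcw" (len 9), cursors c1@3 c2@5, authorship .1.2.....
After op 3 (move_right): buffer="wrtrfexcw" (len 9), cursors c1@4 c2@6, authorship .1.2.....
After op 4 (move_left): buffer="wrtrfexcw" (len 9), cursors c1@3 c2@5, authorship .1.2.....
After op 5 (move_right): buffer="wrtrfexcw" (len 9), cursors c1@4 c2@6, authorship .1.2.....

Answer: wrtrfexcw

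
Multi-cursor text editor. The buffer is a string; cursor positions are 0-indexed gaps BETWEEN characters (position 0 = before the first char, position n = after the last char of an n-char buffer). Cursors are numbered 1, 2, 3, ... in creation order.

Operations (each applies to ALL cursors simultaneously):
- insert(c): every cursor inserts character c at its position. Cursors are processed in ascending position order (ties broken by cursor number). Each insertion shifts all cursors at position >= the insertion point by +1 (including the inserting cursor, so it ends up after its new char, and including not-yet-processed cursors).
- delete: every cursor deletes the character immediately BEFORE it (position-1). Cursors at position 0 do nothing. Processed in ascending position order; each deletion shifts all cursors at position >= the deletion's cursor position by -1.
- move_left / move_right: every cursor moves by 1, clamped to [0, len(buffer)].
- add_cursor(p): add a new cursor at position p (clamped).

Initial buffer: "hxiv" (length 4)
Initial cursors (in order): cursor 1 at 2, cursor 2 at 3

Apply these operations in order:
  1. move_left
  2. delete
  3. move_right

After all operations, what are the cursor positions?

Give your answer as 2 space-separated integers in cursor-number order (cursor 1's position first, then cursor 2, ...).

Answer: 1 1

Derivation:
After op 1 (move_left): buffer="hxiv" (len 4), cursors c1@1 c2@2, authorship ....
After op 2 (delete): buffer="iv" (len 2), cursors c1@0 c2@0, authorship ..
After op 3 (move_right): buffer="iv" (len 2), cursors c1@1 c2@1, authorship ..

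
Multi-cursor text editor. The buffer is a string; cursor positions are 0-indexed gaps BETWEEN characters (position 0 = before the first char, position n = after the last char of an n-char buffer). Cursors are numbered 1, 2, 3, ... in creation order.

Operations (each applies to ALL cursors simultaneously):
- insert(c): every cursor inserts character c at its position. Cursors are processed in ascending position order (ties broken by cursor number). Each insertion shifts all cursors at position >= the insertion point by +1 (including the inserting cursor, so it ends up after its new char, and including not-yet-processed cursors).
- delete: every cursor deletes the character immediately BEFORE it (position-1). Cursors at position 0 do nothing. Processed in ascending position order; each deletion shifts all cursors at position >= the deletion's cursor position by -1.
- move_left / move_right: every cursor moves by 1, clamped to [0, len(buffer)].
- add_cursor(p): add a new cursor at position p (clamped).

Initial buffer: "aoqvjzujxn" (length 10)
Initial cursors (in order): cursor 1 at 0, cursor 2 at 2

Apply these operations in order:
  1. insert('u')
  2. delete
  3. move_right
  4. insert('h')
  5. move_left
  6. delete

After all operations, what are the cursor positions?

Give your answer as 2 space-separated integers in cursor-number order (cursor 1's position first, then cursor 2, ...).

After op 1 (insert('u')): buffer="uaouqvjzujxn" (len 12), cursors c1@1 c2@4, authorship 1..2........
After op 2 (delete): buffer="aoqvjzujxn" (len 10), cursors c1@0 c2@2, authorship ..........
After op 3 (move_right): buffer="aoqvjzujxn" (len 10), cursors c1@1 c2@3, authorship ..........
After op 4 (insert('h')): buffer="ahoqhvjzujxn" (len 12), cursors c1@2 c2@5, authorship .1..2.......
After op 5 (move_left): buffer="ahoqhvjzujxn" (len 12), cursors c1@1 c2@4, authorship .1..2.......
After op 6 (delete): buffer="hohvjzujxn" (len 10), cursors c1@0 c2@2, authorship 1.2.......

Answer: 0 2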